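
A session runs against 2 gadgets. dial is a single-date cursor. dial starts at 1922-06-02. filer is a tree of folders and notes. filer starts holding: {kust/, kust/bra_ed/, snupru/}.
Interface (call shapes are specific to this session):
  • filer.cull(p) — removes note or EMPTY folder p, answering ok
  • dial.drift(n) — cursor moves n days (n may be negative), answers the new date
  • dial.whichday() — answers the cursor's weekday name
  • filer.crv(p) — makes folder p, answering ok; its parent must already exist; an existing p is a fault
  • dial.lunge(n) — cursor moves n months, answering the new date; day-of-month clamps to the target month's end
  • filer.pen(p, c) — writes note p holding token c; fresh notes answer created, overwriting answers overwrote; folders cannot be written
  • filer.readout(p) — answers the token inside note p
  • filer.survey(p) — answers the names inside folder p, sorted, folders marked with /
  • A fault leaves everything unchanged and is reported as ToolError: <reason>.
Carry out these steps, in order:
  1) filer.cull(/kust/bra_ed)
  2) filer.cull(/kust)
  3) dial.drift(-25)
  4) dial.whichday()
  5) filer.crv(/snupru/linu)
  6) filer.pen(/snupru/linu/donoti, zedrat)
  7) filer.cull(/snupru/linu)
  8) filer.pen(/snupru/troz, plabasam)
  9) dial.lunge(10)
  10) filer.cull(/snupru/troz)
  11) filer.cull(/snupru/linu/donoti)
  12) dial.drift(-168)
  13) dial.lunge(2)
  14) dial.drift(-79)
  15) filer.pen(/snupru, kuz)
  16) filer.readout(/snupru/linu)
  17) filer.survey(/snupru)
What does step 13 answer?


Answer: 1922-11-21

Derivation:
Calling filer.cull using p='/kust/bra_ed', → ok.
Next I call filer.cull using p='/kust', which returns ok.
I invoke dial.drift using n='-25', and see 1922-05-08.
Then dial.whichday, and observe Monday.
Calling filer.crv using p='/snupru/linu', — result: ok.
I invoke filer.pen using p='/snupru/linu/donoti', c='zedrat', which returns created.
Next I call filer.cull using p='/snupru/linu', — result: ToolError: not empty.
Invoking filer.pen using p='/snupru/troz', c='plabasam', — result: created.
I try dial.lunge using n='10', yielding 1923-03-08.
Next I call filer.cull using p='/snupru/troz', — result: ok.
Using filer.cull using p='/snupru/linu/donoti': ok.
I use dial.drift using n='-168': 1922-09-21.
Using dial.lunge using n='2': 1922-11-21.
Now I run dial.drift using n='-79': 1922-09-03.
I try filer.pen using p='/snupru', c='kuz', giving ToolError: is a directory.
Then filer.readout using p='/snupru/linu', and get ToolError: is a directory.
Now I run filer.survey using p='/snupru', yielding [linu/].


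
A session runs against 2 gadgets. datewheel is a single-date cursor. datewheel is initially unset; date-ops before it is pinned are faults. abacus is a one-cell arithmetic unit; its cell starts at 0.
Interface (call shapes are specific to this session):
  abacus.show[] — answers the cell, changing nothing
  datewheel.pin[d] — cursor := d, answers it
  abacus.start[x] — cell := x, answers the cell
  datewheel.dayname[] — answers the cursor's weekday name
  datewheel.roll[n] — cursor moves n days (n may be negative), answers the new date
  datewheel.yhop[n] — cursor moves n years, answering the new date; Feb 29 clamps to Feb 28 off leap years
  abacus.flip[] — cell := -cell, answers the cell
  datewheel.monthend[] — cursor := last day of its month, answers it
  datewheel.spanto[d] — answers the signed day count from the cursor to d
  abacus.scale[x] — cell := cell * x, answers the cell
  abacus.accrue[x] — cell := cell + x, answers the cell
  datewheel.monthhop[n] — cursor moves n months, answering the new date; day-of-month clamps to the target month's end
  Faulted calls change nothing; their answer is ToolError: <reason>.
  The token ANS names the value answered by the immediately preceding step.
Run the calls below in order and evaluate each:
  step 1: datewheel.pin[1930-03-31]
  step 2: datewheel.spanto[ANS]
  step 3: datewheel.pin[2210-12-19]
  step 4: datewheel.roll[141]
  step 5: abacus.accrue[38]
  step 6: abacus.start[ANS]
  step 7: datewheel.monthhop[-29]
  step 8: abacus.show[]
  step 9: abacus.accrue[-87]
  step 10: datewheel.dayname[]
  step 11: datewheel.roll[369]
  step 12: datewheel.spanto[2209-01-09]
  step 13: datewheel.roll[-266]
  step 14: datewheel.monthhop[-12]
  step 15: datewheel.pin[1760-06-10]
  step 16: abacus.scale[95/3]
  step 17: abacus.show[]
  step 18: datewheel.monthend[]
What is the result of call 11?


Answer: 2209-12-13

Derivation:
I invoke datewheel.pin using d=1930-03-31, giving 1930-03-31.
I invoke datewheel.spanto using d=ANS, and observe 0.
Next I call datewheel.pin using d=2210-12-19, — result: 2210-12-19.
I use datewheel.roll using n=141, giving 2211-05-09.
I try abacus.accrue using x=38: 38.
Now I run abacus.start using x=ANS, and get 38.
Now I run datewheel.monthhop using n=-29, which returns 2208-12-09.
I run abacus.show, and see 38.
I use abacus.accrue using x=-87, and get -49.
I run datewheel.dayname, and see Friday.
I run datewheel.roll using n=369, yielding 2209-12-13.
I run datewheel.spanto using d=2209-01-09, giving -338.
Now I run datewheel.roll using n=-266, — result: 2209-03-22.
Then datewheel.monthhop using n=-12, which returns 2208-03-22.
Next I call datewheel.pin using d=1760-06-10, — result: 1760-06-10.
I use abacus.scale using x=95/3, → -4655/3.
Next I call abacus.show(), yielding -4655/3.
Using datewheel.monthend, and observe 1760-06-30.


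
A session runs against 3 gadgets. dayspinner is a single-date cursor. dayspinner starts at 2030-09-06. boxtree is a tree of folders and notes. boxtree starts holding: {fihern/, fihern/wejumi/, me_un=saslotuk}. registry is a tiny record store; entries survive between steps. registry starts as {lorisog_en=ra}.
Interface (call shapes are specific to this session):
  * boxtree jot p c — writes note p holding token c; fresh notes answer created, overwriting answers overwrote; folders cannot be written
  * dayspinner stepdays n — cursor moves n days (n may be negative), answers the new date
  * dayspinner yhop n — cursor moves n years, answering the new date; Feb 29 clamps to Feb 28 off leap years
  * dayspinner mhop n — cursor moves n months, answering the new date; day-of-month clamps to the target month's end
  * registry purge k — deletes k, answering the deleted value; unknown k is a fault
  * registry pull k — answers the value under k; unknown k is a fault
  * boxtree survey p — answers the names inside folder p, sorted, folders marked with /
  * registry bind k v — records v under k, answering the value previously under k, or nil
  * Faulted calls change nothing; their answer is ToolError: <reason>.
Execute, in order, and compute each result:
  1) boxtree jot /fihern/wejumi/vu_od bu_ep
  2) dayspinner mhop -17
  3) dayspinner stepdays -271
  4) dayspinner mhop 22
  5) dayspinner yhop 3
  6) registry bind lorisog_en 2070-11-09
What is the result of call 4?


Answer: 2030-05-09

Derivation:
% 1. boxtree jot(p='/fihern/wejumi/vu_od', c='bu_ep') == created
% 2. dayspinner mhop(n='-17') == 2029-04-06
% 3. dayspinner stepdays(n='-271') == 2028-07-09
% 4. dayspinner mhop(n='22') == 2030-05-09
% 5. dayspinner yhop(n='3') == 2033-05-09
% 6. registry bind(k='lorisog_en', v='2070-11-09') == ra


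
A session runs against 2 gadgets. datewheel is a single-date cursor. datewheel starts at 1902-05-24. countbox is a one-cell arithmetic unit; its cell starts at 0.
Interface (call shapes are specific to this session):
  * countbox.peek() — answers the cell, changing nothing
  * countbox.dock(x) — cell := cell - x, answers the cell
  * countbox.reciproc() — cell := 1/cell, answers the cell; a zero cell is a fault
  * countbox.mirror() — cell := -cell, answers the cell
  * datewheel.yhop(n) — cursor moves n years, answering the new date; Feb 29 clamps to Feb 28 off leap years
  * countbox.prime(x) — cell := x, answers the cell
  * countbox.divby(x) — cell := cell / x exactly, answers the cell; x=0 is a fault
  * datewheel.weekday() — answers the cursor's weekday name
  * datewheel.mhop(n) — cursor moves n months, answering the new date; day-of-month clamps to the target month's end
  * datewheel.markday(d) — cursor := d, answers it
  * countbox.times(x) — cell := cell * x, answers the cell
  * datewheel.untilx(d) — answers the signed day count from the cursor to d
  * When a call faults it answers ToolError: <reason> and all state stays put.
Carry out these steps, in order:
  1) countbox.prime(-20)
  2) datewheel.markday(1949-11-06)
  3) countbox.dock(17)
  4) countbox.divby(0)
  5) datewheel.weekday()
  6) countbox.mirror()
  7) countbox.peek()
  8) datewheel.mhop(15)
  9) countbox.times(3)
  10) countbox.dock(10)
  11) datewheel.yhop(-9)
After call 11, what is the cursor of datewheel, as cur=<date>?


! countbox.prime(x=-20) => -20
! datewheel.markday(d=1949-11-06) => 1949-11-06
! countbox.dock(x=17) => -37
! countbox.divby(x=0) => ToolError: division by zero
! datewheel.weekday() => Sunday
! countbox.mirror() => 37
! countbox.peek() => 37
! datewheel.mhop(n=15) => 1951-02-06
! countbox.times(x=3) => 111
! countbox.dock(x=10) => 101
! datewheel.yhop(n=-9) => 1942-02-06

Answer: cur=1942-02-06


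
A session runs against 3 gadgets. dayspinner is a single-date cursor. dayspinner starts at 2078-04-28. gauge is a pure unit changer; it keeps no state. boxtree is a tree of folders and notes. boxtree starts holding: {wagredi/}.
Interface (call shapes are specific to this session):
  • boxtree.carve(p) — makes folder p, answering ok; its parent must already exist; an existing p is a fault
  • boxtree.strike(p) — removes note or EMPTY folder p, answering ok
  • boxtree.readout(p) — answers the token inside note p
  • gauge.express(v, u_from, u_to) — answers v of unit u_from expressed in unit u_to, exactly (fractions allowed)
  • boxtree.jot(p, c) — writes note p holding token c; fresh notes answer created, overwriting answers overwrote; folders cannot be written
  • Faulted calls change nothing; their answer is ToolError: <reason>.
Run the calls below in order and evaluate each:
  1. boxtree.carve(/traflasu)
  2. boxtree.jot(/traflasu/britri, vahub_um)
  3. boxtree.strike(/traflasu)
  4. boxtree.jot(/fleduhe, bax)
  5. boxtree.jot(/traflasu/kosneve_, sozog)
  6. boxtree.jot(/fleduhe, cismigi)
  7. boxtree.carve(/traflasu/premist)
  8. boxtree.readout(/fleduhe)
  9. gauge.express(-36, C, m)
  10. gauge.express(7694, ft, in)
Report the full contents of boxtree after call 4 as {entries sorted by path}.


CALL carve[p='/traflasu']
RET  ok
CALL jot[p='/traflasu/britri'; c='vahub_um']
RET  created
CALL strike[p='/traflasu']
RET  ToolError: not empty
CALL jot[p='/fleduhe'; c='bax']
RET  created
CALL jot[p='/traflasu/kosneve_'; c='sozog']
RET  created
CALL jot[p='/fleduhe'; c='cismigi']
RET  overwrote
CALL carve[p='/traflasu/premist']
RET  ok
CALL readout[p='/fleduhe']
RET  cismigi
CALL express[v='-36'; u_from='C'; u_to='m']
RET  ToolError: incompatible units
CALL express[v='7694'; u_from='ft'; u_to='in']
RET  92328

Answer: {fleduhe=bax, traflasu/, traflasu/britri=vahub_um, wagredi/}


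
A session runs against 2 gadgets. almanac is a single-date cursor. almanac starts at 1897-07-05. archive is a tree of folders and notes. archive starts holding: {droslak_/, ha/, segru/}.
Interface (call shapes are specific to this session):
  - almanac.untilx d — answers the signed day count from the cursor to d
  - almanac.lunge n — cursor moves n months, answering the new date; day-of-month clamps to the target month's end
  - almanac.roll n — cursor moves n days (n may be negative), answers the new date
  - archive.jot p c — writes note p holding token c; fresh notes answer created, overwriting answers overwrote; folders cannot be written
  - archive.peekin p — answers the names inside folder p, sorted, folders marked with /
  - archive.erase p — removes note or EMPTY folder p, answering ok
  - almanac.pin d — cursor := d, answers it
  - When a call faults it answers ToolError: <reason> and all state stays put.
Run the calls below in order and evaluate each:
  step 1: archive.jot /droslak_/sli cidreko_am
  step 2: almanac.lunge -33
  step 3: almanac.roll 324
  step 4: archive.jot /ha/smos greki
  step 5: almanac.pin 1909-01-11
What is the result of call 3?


Answer: 1895-08-25

Derivation:
$ archive.jot p='/droslak_/sli' c='cidreko_am'
[out] created
$ almanac.lunge n='-33'
[out] 1894-10-05
$ almanac.roll n='324'
[out] 1895-08-25
$ archive.jot p='/ha/smos' c='greki'
[out] created
$ almanac.pin d='1909-01-11'
[out] 1909-01-11


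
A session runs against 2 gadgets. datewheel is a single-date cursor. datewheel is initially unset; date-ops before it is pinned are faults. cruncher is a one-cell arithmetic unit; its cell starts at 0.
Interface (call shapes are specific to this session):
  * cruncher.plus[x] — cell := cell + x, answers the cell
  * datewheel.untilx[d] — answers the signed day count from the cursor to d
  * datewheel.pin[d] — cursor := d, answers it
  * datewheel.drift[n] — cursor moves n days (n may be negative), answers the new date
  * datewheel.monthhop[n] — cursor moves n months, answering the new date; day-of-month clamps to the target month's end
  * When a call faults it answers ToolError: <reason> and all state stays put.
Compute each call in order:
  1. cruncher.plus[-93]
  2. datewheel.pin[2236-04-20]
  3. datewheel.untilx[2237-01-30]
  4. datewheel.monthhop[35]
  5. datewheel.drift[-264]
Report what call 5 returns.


>>> plus x=-93
:: -93
>>> pin d=2236-04-20
:: 2236-04-20
>>> untilx d=2237-01-30
:: 285
>>> monthhop n=35
:: 2239-03-20
>>> drift n=-264
:: 2238-06-29

Answer: 2238-06-29


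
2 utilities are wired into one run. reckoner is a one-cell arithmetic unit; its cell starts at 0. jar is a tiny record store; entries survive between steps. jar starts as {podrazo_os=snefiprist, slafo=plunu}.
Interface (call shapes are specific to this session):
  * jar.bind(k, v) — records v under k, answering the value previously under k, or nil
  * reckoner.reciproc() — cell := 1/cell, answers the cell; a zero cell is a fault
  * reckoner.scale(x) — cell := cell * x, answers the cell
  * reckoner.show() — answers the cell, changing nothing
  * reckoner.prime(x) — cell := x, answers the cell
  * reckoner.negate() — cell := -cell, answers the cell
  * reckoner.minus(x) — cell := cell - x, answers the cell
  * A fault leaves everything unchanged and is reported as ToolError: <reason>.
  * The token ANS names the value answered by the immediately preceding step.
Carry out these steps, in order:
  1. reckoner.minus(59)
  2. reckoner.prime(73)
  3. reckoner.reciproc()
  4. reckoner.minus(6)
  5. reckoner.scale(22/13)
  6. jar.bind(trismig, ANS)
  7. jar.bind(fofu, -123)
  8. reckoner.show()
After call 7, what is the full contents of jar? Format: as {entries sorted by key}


Answer: {fofu=-123, podrazo_os=snefiprist, slafo=plunu, trismig=-9614/949}

Derivation:
% 1. reckoner.minus(x='59') => -59
% 2. reckoner.prime(x='73') => 73
% 3. reckoner.reciproc() => 1/73
% 4. reckoner.minus(x='6') => -437/73
% 5. reckoner.scale(x='22/13') => -9614/949
% 6. jar.bind(k='trismig', v='ANS') => nil
% 7. jar.bind(k='fofu', v='-123') => nil
% 8. reckoner.show() => -9614/949


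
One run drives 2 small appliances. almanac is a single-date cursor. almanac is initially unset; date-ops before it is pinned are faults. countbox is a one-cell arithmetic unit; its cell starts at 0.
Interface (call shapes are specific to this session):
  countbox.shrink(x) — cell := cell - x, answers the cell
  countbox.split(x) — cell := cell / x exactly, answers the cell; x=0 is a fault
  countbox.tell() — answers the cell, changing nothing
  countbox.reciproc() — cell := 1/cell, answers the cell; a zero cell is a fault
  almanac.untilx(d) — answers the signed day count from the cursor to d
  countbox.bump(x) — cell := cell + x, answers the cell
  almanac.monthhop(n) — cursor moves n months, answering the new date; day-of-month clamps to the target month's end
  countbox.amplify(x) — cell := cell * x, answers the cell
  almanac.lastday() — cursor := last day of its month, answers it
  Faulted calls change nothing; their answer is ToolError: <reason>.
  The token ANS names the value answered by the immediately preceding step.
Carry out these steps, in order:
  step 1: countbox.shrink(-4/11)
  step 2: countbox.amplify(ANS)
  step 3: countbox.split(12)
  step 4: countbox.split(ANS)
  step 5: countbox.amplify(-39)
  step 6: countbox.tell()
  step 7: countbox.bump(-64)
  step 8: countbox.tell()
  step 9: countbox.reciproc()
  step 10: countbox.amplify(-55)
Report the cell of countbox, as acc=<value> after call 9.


! 1. countbox.shrink(x=-4/11) : 4/11
! 2. countbox.amplify(x=ANS) : 16/121
! 3. countbox.split(x=12) : 4/363
! 4. countbox.split(x=ANS) : 1
! 5. countbox.amplify(x=-39) : -39
! 6. countbox.tell() : -39
! 7. countbox.bump(x=-64) : -103
! 8. countbox.tell() : -103
! 9. countbox.reciproc() : -1/103
! 10. countbox.amplify(x=-55) : 55/103

Answer: acc=-1/103


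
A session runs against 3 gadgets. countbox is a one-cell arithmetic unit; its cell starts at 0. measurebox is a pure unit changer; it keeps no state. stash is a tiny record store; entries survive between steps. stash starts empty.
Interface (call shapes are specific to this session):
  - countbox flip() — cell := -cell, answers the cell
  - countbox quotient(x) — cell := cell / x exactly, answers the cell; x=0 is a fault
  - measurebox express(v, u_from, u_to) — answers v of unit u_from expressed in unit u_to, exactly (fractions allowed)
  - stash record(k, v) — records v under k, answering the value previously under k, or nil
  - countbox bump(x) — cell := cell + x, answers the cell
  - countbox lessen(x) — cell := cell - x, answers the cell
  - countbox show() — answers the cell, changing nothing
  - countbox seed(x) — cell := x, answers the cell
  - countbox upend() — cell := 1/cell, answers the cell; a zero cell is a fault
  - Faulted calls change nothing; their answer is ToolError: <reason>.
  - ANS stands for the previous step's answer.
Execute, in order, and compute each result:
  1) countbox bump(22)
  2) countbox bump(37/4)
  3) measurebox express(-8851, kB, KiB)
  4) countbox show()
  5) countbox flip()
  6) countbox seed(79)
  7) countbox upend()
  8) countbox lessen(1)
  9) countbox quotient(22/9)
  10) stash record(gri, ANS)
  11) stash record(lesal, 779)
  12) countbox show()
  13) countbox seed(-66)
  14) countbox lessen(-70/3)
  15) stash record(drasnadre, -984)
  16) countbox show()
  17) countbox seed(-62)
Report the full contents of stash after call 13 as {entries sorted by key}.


Answer: {gri=-351/869, lesal=779}

Derivation:
;; countbox bump(22) ~> 22
;; countbox bump(37/4) ~> 125/4
;; measurebox express(-8851, kB, KiB) ~> -1106375/128
;; countbox show() ~> 125/4
;; countbox flip() ~> -125/4
;; countbox seed(79) ~> 79
;; countbox upend() ~> 1/79
;; countbox lessen(1) ~> -78/79
;; countbox quotient(22/9) ~> -351/869
;; stash record(gri, ANS) ~> nil
;; stash record(lesal, 779) ~> nil
;; countbox show() ~> -351/869
;; countbox seed(-66) ~> -66
;; countbox lessen(-70/3) ~> -128/3
;; stash record(drasnadre, -984) ~> nil
;; countbox show() ~> -128/3
;; countbox seed(-62) ~> -62


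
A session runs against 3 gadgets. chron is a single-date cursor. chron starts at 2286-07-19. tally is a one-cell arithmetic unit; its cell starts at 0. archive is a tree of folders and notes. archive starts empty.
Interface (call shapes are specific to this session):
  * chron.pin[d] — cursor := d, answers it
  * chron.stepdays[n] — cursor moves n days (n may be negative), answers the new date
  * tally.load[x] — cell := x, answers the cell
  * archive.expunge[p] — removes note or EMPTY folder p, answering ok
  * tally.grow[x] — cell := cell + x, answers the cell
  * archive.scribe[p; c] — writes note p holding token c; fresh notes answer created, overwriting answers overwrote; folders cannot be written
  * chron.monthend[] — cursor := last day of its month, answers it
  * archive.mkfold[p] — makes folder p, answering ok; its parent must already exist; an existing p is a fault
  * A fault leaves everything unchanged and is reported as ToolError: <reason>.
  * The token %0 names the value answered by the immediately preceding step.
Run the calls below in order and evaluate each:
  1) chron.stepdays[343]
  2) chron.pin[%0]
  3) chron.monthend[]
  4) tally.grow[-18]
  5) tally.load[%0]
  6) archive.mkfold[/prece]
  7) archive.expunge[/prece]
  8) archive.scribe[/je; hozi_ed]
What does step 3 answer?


// 1. stepdays(n→343) => 2287-06-27
// 2. pin(d→%0) => 2287-06-27
// 3. monthend() => 2287-06-30
// 4. grow(x→-18) => -18
// 5. load(x→%0) => -18
// 6. mkfold(p→/prece) => ok
// 7. expunge(p→/prece) => ok
// 8. scribe(p→/je, c→hozi_ed) => created

Answer: 2287-06-30


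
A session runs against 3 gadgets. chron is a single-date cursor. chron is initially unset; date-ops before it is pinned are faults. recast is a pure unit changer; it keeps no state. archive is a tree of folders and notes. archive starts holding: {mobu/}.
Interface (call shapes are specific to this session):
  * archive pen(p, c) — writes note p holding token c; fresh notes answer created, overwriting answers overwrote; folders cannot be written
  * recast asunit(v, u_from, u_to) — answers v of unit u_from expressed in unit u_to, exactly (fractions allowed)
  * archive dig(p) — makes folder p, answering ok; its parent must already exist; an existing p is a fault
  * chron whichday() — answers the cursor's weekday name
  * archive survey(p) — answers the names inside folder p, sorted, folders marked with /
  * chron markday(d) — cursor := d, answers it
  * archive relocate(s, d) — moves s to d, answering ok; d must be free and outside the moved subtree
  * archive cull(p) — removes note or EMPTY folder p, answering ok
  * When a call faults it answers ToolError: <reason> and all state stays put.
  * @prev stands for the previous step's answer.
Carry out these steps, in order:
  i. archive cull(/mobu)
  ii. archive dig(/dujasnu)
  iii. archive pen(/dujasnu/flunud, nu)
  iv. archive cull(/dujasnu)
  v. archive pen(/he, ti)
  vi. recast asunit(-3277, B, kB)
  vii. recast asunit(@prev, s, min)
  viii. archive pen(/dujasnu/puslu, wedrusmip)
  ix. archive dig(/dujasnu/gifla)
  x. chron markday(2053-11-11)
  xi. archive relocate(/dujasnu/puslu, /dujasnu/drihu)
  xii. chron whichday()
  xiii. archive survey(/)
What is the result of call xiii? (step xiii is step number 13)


·→ archive cull(p→/mobu)
·← ok
·→ archive dig(p→/dujasnu)
·← ok
·→ archive pen(p→/dujasnu/flunud, c→nu)
·← created
·→ archive cull(p→/dujasnu)
·← ToolError: not empty
·→ archive pen(p→/he, c→ti)
·← created
·→ recast asunit(v→-3277, u_from→B, u_to→kB)
·← -3277/1000
·→ recast asunit(v→@prev, u_from→s, u_to→min)
·← -3277/60000
·→ archive pen(p→/dujasnu/puslu, c→wedrusmip)
·← created
·→ archive dig(p→/dujasnu/gifla)
·← ok
·→ chron markday(d→2053-11-11)
·← 2053-11-11
·→ archive relocate(s→/dujasnu/puslu, d→/dujasnu/drihu)
·← ok
·→ chron whichday()
·← Tuesday
·→ archive survey(p→/)
·← [dujasnu/, he]

Answer: [dujasnu/, he]


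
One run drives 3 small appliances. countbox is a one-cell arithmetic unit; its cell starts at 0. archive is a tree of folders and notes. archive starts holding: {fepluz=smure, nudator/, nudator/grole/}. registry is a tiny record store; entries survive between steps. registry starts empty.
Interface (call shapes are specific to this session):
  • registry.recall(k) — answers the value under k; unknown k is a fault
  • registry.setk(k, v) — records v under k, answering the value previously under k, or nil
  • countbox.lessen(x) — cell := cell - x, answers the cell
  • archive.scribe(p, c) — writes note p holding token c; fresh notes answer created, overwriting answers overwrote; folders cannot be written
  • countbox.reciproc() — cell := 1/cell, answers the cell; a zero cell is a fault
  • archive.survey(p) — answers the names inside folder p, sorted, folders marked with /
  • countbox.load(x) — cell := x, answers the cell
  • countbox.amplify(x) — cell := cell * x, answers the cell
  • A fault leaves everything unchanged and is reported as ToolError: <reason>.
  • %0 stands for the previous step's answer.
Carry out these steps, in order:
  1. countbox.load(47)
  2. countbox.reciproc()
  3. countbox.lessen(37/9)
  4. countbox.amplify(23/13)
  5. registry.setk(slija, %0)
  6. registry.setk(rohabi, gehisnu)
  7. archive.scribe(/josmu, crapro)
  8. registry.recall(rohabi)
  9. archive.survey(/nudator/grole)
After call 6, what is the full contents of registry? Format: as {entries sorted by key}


Answer: {rohabi=gehisnu, slija=-39790/5499}

Derivation:
-> countbox.load(47)
<- 47
-> countbox.reciproc()
<- 1/47
-> countbox.lessen(37/9)
<- -1730/423
-> countbox.amplify(23/13)
<- -39790/5499
-> registry.setk(slija, %0)
<- nil
-> registry.setk(rohabi, gehisnu)
<- nil
-> archive.scribe(/josmu, crapro)
<- created
-> registry.recall(rohabi)
<- gehisnu
-> archive.survey(/nudator/grole)
<- []


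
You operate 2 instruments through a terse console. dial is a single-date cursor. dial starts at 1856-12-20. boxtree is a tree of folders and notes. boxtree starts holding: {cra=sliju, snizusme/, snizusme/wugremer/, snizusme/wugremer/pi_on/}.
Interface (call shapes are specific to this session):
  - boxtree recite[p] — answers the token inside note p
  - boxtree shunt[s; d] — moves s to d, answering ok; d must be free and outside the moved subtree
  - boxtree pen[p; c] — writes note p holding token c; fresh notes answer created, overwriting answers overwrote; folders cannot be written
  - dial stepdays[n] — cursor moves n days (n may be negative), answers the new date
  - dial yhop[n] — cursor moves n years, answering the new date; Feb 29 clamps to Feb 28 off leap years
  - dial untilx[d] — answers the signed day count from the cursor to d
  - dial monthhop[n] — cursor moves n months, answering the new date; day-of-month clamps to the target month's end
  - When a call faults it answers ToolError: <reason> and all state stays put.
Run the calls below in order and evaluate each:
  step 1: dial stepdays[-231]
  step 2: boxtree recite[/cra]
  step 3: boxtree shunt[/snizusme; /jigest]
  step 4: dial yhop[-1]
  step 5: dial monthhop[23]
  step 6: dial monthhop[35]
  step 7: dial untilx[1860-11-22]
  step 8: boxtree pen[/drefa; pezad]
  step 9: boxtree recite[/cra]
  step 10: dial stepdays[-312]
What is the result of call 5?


Answer: 1857-04-03

Derivation:
Step: dial stepdays[n='-231']
Result: 1856-05-03
Step: boxtree recite[p='/cra']
Result: sliju
Step: boxtree shunt[s='/snizusme'; d='/jigest']
Result: ok
Step: dial yhop[n='-1']
Result: 1855-05-03
Step: dial monthhop[n='23']
Result: 1857-04-03
Step: dial monthhop[n='35']
Result: 1860-03-03
Step: dial untilx[d='1860-11-22']
Result: 264
Step: boxtree pen[p='/drefa'; c='pezad']
Result: created
Step: boxtree recite[p='/cra']
Result: sliju
Step: dial stepdays[n='-312']
Result: 1859-04-26


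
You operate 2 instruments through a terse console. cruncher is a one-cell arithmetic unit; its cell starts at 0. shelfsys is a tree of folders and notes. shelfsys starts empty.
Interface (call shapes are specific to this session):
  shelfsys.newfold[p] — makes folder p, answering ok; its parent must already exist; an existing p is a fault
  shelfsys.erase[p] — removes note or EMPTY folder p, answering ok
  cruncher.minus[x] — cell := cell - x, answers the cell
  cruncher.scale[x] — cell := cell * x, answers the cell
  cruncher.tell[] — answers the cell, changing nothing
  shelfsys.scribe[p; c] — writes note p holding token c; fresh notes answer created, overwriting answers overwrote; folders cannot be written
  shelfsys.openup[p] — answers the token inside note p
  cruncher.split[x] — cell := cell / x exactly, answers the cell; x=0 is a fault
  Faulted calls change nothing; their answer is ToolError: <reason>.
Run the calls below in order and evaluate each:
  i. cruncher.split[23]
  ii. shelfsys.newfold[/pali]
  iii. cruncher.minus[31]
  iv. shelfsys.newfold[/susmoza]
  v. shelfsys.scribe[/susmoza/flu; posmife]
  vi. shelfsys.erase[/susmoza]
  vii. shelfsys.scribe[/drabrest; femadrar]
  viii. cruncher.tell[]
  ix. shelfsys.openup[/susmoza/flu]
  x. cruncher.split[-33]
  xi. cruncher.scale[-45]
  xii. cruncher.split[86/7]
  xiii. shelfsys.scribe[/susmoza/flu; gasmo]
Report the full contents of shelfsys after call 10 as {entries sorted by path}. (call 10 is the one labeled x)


Answer: {drabrest=femadrar, pali/, susmoza/, susmoza/flu=posmife}

Derivation:
// cruncher.split(x=23) => 0
// shelfsys.newfold(p=/pali) => ok
// cruncher.minus(x=31) => -31
// shelfsys.newfold(p=/susmoza) => ok
// shelfsys.scribe(p=/susmoza/flu, c=posmife) => created
// shelfsys.erase(p=/susmoza) => ToolError: not empty
// shelfsys.scribe(p=/drabrest, c=femadrar) => created
// cruncher.tell() => -31
// shelfsys.openup(p=/susmoza/flu) => posmife
// cruncher.split(x=-33) => 31/33
// cruncher.scale(x=-45) => -465/11
// cruncher.split(x=86/7) => -3255/946
// shelfsys.scribe(p=/susmoza/flu, c=gasmo) => overwrote


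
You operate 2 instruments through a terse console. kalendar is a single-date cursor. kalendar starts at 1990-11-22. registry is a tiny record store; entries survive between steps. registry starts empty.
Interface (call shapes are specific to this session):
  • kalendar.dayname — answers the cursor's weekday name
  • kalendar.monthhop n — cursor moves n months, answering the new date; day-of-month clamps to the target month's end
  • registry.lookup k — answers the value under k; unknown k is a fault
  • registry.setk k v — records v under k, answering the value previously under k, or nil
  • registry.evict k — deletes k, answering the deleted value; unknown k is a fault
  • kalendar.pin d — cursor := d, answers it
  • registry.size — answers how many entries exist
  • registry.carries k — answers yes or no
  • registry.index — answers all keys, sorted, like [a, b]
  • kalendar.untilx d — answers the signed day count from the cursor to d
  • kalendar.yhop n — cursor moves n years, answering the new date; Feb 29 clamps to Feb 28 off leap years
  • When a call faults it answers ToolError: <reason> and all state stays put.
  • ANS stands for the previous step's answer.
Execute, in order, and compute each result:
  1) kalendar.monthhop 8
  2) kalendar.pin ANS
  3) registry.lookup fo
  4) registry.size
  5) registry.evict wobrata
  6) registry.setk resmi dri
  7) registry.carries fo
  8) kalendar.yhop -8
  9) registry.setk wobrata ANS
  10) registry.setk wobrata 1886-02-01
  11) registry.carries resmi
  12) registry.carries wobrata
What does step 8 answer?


Answer: 1983-07-22

Derivation:
// monthhop(n→8) == 1991-07-22
// pin(d→ANS) == 1991-07-22
// lookup(k→fo) == ToolError: no such key fo
// size() == 0
// evict(k→wobrata) == ToolError: no such key wobrata
// setk(k→resmi, v→dri) == nil
// carries(k→fo) == no
// yhop(n→-8) == 1983-07-22
// setk(k→wobrata, v→ANS) == nil
// setk(k→wobrata, v→1886-02-01) == 1983-07-22
// carries(k→resmi) == yes
// carries(k→wobrata) == yes


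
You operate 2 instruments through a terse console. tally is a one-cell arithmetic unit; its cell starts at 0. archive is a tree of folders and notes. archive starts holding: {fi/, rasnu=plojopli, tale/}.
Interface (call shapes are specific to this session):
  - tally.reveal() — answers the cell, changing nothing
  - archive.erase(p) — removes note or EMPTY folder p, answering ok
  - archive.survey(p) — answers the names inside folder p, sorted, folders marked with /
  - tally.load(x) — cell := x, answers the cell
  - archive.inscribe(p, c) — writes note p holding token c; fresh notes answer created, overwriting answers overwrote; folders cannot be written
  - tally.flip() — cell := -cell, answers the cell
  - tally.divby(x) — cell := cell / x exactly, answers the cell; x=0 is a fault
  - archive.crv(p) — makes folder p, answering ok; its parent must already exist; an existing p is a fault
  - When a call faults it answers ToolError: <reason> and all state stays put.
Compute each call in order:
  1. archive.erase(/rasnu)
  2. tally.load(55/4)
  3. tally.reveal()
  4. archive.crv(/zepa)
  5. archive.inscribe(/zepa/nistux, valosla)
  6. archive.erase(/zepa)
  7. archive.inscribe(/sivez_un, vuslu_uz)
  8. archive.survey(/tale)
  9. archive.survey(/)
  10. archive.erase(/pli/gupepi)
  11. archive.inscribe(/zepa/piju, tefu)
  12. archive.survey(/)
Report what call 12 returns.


Do: archive.erase[p: /rasnu]
See: ok
Do: tally.load[x: 55/4]
See: 55/4
Do: tally.reveal[]
See: 55/4
Do: archive.crv[p: /zepa]
See: ok
Do: archive.inscribe[p: /zepa/nistux; c: valosla]
See: created
Do: archive.erase[p: /zepa]
See: ToolError: not empty
Do: archive.inscribe[p: /sivez_un; c: vuslu_uz]
See: created
Do: archive.survey[p: /tale]
See: []
Do: archive.survey[p: /]
See: [fi/, sivez_un, tale/, zepa/]
Do: archive.erase[p: /pli/gupepi]
See: ToolError: not found
Do: archive.inscribe[p: /zepa/piju; c: tefu]
See: created
Do: archive.survey[p: /]
See: [fi/, sivez_un, tale/, zepa/]

Answer: [fi/, sivez_un, tale/, zepa/]


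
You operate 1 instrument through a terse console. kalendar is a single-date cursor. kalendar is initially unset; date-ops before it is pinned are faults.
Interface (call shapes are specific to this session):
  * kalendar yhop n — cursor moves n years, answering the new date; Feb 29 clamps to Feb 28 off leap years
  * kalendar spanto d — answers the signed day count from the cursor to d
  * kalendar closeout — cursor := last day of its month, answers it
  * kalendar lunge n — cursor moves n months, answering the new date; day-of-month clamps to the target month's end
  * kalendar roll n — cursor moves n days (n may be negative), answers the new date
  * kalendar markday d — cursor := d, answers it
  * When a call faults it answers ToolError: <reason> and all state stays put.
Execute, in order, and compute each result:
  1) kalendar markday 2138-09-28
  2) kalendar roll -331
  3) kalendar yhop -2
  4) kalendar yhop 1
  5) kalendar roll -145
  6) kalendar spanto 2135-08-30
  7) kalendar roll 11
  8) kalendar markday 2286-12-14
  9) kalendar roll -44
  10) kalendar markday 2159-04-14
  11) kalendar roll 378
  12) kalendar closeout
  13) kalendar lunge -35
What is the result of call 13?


Answer: 2157-05-30

Derivation:
# 1. kalendar markday(2138-09-28) == 2138-09-28
# 2. kalendar roll(-331) == 2137-11-01
# 3. kalendar yhop(-2) == 2135-11-01
# 4. kalendar yhop(1) == 2136-11-01
# 5. kalendar roll(-145) == 2136-06-09
# 6. kalendar spanto(2135-08-30) == -284
# 7. kalendar roll(11) == 2136-06-20
# 8. kalendar markday(2286-12-14) == 2286-12-14
# 9. kalendar roll(-44) == 2286-10-31
# 10. kalendar markday(2159-04-14) == 2159-04-14
# 11. kalendar roll(378) == 2160-04-26
# 12. kalendar closeout() == 2160-04-30
# 13. kalendar lunge(-35) == 2157-05-30


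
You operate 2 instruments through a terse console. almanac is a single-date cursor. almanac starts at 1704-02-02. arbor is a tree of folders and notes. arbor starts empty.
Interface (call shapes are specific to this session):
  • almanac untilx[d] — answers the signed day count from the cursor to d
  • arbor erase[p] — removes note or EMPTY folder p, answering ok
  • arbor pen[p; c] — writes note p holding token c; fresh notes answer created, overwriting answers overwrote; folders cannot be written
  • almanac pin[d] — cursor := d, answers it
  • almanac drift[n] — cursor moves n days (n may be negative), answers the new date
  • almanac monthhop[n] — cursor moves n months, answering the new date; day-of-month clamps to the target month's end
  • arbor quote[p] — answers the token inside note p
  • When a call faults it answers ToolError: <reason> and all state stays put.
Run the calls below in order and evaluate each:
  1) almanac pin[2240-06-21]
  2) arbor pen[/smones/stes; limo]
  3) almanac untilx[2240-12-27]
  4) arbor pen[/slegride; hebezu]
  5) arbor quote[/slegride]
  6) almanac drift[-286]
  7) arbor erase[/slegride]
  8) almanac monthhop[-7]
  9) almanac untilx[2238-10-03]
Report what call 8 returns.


I call almanac pin with d=2240-06-21, yielding 2240-06-21.
Now I run arbor pen with p=/smones/stes, c=limo, — result: ToolError: no parent.
I call almanac untilx with d=2240-12-27, which returns 189.
I try arbor pen with p=/slegride, c=hebezu, → created.
Calling arbor quote with p=/slegride, and see hebezu.
Next I call almanac drift with n=-286, → 2239-09-09.
Invoking arbor erase with p=/slegride, giving ok.
Then almanac monthhop with n=-7: 2239-02-09.
I invoke almanac untilx with d=2238-10-03: -129.

Answer: 2239-02-09


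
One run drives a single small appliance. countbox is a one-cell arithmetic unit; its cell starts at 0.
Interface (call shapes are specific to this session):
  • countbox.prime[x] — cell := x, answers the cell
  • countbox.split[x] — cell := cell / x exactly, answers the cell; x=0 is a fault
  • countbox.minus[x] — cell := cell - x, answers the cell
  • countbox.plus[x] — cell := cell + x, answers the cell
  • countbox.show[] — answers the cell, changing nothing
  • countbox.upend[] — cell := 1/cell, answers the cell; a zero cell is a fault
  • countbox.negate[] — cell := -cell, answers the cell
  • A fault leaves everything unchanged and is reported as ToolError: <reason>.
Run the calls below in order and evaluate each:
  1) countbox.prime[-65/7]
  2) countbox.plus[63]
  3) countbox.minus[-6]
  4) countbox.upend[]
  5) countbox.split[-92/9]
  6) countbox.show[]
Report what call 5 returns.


==> countbox.prime(x='-65/7')
<== -65/7
==> countbox.plus(x='63')
<== 376/7
==> countbox.minus(x='-6')
<== 418/7
==> countbox.upend()
<== 7/418
==> countbox.split(x='-92/9')
<== -63/38456
==> countbox.show()
<== -63/38456

Answer: -63/38456


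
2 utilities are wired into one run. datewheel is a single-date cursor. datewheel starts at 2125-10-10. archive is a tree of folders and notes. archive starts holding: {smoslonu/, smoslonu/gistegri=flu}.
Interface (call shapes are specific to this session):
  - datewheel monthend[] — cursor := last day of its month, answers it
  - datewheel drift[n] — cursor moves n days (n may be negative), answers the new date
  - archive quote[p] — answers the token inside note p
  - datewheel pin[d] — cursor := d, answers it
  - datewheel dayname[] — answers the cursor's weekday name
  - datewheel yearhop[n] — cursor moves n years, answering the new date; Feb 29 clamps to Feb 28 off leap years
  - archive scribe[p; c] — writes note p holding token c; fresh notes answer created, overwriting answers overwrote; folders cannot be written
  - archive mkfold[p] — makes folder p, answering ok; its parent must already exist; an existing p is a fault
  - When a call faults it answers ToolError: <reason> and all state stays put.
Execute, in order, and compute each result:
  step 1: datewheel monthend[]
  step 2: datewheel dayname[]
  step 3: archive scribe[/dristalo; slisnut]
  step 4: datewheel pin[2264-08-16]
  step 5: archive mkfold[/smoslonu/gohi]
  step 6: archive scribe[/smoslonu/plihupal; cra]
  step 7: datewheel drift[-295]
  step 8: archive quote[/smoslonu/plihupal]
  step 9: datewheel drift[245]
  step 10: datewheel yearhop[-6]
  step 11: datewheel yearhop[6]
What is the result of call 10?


> datewheel monthend
:: 2125-10-31
> datewheel dayname
:: Wednesday
> archive scribe p=/dristalo c=slisnut
:: created
> datewheel pin d=2264-08-16
:: 2264-08-16
> archive mkfold p=/smoslonu/gohi
:: ok
> archive scribe p=/smoslonu/plihupal c=cra
:: created
> datewheel drift n=-295
:: 2263-10-26
> archive quote p=/smoslonu/plihupal
:: cra
> datewheel drift n=245
:: 2264-06-27
> datewheel yearhop n=-6
:: 2258-06-27
> datewheel yearhop n=6
:: 2264-06-27

Answer: 2258-06-27


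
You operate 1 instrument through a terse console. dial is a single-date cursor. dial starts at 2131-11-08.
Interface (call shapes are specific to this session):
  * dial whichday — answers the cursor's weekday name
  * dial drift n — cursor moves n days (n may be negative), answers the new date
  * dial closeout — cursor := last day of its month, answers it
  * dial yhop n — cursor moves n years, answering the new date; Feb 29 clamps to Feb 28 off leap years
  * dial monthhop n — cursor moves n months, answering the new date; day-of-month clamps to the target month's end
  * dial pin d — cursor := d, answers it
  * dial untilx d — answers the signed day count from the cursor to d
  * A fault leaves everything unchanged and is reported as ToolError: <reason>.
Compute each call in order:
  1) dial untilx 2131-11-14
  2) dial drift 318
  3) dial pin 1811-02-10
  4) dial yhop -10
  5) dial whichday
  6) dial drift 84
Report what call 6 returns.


Answer: 1801-05-05

Derivation:
→ dial untilx(d='2131-11-14')
← 6
→ dial drift(n='318')
← 2132-09-21
→ dial pin(d='1811-02-10')
← 1811-02-10
→ dial yhop(n='-10')
← 1801-02-10
→ dial whichday()
← Tuesday
→ dial drift(n='84')
← 1801-05-05
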